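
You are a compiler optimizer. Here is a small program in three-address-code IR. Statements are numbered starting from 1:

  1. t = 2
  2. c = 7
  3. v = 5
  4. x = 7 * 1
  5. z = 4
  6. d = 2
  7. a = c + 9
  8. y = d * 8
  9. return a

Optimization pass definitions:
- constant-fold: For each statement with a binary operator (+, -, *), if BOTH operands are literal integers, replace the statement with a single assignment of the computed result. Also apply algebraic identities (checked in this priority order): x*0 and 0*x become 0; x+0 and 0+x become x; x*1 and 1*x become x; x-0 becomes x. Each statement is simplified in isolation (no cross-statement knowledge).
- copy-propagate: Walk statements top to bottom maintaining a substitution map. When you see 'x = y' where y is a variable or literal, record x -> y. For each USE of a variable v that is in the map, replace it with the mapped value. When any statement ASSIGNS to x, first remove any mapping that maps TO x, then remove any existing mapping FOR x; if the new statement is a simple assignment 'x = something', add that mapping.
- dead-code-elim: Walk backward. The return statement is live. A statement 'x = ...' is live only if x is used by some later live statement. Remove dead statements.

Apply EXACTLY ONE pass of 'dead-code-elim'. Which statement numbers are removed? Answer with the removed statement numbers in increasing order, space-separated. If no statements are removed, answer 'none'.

Answer: 1 3 4 5 6 8

Derivation:
Backward liveness scan:
Stmt 1 't = 2': DEAD (t not in live set [])
Stmt 2 'c = 7': KEEP (c is live); live-in = []
Stmt 3 'v = 5': DEAD (v not in live set ['c'])
Stmt 4 'x = 7 * 1': DEAD (x not in live set ['c'])
Stmt 5 'z = 4': DEAD (z not in live set ['c'])
Stmt 6 'd = 2': DEAD (d not in live set ['c'])
Stmt 7 'a = c + 9': KEEP (a is live); live-in = ['c']
Stmt 8 'y = d * 8': DEAD (y not in live set ['a'])
Stmt 9 'return a': KEEP (return); live-in = ['a']
Removed statement numbers: [1, 3, 4, 5, 6, 8]
Surviving IR:
  c = 7
  a = c + 9
  return a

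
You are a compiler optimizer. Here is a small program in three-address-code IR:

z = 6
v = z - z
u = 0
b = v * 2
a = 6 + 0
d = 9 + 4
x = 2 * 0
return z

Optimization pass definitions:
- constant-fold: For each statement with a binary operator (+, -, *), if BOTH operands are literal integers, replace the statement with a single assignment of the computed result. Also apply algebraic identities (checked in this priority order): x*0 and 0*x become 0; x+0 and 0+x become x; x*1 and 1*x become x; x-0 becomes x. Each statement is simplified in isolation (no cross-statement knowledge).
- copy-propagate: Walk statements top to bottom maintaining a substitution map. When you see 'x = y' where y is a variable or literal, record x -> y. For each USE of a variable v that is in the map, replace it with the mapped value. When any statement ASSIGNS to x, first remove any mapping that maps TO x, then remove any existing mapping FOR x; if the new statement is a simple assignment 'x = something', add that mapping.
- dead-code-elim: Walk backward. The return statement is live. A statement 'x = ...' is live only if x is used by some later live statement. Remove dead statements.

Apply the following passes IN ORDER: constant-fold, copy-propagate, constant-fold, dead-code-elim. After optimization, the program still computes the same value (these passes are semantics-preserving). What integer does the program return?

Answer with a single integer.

Answer: 6

Derivation:
Initial IR:
  z = 6
  v = z - z
  u = 0
  b = v * 2
  a = 6 + 0
  d = 9 + 4
  x = 2 * 0
  return z
After constant-fold (8 stmts):
  z = 6
  v = z - z
  u = 0
  b = v * 2
  a = 6
  d = 13
  x = 0
  return z
After copy-propagate (8 stmts):
  z = 6
  v = 6 - 6
  u = 0
  b = v * 2
  a = 6
  d = 13
  x = 0
  return 6
After constant-fold (8 stmts):
  z = 6
  v = 0
  u = 0
  b = v * 2
  a = 6
  d = 13
  x = 0
  return 6
After dead-code-elim (1 stmts):
  return 6
Evaluate:
  z = 6  =>  z = 6
  v = z - z  =>  v = 0
  u = 0  =>  u = 0
  b = v * 2  =>  b = 0
  a = 6 + 0  =>  a = 6
  d = 9 + 4  =>  d = 13
  x = 2 * 0  =>  x = 0
  return z = 6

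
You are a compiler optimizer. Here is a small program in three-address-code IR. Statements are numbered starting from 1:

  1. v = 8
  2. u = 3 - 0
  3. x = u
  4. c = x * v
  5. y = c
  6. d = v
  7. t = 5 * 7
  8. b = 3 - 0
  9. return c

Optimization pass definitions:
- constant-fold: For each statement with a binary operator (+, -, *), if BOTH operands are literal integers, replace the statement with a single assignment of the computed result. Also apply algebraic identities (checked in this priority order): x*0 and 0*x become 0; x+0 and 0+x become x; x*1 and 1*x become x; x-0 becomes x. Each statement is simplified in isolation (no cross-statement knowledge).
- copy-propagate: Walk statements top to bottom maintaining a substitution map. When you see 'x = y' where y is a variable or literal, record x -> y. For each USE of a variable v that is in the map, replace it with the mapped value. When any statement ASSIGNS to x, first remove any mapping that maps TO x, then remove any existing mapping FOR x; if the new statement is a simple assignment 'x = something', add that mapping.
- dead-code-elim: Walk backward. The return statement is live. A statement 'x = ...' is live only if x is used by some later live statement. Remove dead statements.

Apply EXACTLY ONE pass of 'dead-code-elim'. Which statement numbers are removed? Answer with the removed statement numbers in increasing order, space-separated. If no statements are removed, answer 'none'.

Answer: 5 6 7 8

Derivation:
Backward liveness scan:
Stmt 1 'v = 8': KEEP (v is live); live-in = []
Stmt 2 'u = 3 - 0': KEEP (u is live); live-in = ['v']
Stmt 3 'x = u': KEEP (x is live); live-in = ['u', 'v']
Stmt 4 'c = x * v': KEEP (c is live); live-in = ['v', 'x']
Stmt 5 'y = c': DEAD (y not in live set ['c'])
Stmt 6 'd = v': DEAD (d not in live set ['c'])
Stmt 7 't = 5 * 7': DEAD (t not in live set ['c'])
Stmt 8 'b = 3 - 0': DEAD (b not in live set ['c'])
Stmt 9 'return c': KEEP (return); live-in = ['c']
Removed statement numbers: [5, 6, 7, 8]
Surviving IR:
  v = 8
  u = 3 - 0
  x = u
  c = x * v
  return c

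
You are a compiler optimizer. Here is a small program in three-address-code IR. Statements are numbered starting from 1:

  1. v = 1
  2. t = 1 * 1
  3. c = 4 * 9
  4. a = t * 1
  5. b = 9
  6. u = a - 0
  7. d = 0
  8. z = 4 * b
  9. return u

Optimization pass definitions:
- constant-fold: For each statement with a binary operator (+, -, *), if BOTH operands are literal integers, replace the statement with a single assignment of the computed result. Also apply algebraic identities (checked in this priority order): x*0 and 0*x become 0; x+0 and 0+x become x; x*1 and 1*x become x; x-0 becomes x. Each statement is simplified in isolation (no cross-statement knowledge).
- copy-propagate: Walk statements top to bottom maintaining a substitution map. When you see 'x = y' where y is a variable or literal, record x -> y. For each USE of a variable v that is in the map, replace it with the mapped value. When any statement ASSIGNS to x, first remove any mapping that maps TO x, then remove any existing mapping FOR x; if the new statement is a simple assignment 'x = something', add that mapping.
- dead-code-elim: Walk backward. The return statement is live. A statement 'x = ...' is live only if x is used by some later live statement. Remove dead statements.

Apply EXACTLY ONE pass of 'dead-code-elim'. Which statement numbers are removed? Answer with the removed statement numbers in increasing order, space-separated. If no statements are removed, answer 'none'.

Answer: 1 3 5 7 8

Derivation:
Backward liveness scan:
Stmt 1 'v = 1': DEAD (v not in live set [])
Stmt 2 't = 1 * 1': KEEP (t is live); live-in = []
Stmt 3 'c = 4 * 9': DEAD (c not in live set ['t'])
Stmt 4 'a = t * 1': KEEP (a is live); live-in = ['t']
Stmt 5 'b = 9': DEAD (b not in live set ['a'])
Stmt 6 'u = a - 0': KEEP (u is live); live-in = ['a']
Stmt 7 'd = 0': DEAD (d not in live set ['u'])
Stmt 8 'z = 4 * b': DEAD (z not in live set ['u'])
Stmt 9 'return u': KEEP (return); live-in = ['u']
Removed statement numbers: [1, 3, 5, 7, 8]
Surviving IR:
  t = 1 * 1
  a = t * 1
  u = a - 0
  return u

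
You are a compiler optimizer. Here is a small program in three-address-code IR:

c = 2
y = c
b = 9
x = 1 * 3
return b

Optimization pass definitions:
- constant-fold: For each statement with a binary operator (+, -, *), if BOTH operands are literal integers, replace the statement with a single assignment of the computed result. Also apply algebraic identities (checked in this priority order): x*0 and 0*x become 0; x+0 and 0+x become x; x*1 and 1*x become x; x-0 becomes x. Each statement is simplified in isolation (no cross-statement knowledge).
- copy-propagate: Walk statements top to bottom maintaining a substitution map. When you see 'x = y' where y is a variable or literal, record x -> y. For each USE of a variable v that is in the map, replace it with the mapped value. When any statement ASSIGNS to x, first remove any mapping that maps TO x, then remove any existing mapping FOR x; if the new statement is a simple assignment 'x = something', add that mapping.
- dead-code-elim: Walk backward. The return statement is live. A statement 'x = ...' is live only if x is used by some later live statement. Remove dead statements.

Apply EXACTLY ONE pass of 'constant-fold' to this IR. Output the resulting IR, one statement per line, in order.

Applying constant-fold statement-by-statement:
  [1] c = 2  (unchanged)
  [2] y = c  (unchanged)
  [3] b = 9  (unchanged)
  [4] x = 1 * 3  -> x = 3
  [5] return b  (unchanged)
Result (5 stmts):
  c = 2
  y = c
  b = 9
  x = 3
  return b

Answer: c = 2
y = c
b = 9
x = 3
return b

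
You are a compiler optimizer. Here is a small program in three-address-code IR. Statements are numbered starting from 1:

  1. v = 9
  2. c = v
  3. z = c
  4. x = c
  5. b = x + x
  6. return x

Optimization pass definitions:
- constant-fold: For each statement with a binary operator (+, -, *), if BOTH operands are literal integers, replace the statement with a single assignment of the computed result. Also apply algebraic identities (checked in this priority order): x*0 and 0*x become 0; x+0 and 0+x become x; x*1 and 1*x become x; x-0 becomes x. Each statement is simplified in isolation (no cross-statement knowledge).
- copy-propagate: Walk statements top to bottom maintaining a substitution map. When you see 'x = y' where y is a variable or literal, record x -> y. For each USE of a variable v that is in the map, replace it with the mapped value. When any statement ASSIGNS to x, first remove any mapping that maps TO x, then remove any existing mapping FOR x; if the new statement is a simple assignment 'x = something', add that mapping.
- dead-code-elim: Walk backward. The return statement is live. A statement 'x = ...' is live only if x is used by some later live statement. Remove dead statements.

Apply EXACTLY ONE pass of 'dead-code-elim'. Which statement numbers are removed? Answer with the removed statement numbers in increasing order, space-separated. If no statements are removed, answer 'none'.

Answer: 3 5

Derivation:
Backward liveness scan:
Stmt 1 'v = 9': KEEP (v is live); live-in = []
Stmt 2 'c = v': KEEP (c is live); live-in = ['v']
Stmt 3 'z = c': DEAD (z not in live set ['c'])
Stmt 4 'x = c': KEEP (x is live); live-in = ['c']
Stmt 5 'b = x + x': DEAD (b not in live set ['x'])
Stmt 6 'return x': KEEP (return); live-in = ['x']
Removed statement numbers: [3, 5]
Surviving IR:
  v = 9
  c = v
  x = c
  return x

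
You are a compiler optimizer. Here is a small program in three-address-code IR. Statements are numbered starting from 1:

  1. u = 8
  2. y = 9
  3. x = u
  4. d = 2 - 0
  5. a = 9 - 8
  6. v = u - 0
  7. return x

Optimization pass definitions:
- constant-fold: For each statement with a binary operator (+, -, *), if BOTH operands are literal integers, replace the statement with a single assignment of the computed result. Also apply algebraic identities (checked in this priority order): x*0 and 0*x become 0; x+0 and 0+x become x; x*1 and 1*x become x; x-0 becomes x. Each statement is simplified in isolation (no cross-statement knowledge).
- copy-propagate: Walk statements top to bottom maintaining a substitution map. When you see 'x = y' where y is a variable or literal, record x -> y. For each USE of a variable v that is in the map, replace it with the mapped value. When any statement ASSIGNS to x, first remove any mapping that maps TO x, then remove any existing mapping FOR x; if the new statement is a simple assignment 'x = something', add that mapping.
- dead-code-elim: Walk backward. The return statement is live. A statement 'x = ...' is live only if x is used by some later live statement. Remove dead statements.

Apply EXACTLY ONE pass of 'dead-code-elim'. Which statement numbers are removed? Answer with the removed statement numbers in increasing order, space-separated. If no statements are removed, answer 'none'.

Answer: 2 4 5 6

Derivation:
Backward liveness scan:
Stmt 1 'u = 8': KEEP (u is live); live-in = []
Stmt 2 'y = 9': DEAD (y not in live set ['u'])
Stmt 3 'x = u': KEEP (x is live); live-in = ['u']
Stmt 4 'd = 2 - 0': DEAD (d not in live set ['x'])
Stmt 5 'a = 9 - 8': DEAD (a not in live set ['x'])
Stmt 6 'v = u - 0': DEAD (v not in live set ['x'])
Stmt 7 'return x': KEEP (return); live-in = ['x']
Removed statement numbers: [2, 4, 5, 6]
Surviving IR:
  u = 8
  x = u
  return x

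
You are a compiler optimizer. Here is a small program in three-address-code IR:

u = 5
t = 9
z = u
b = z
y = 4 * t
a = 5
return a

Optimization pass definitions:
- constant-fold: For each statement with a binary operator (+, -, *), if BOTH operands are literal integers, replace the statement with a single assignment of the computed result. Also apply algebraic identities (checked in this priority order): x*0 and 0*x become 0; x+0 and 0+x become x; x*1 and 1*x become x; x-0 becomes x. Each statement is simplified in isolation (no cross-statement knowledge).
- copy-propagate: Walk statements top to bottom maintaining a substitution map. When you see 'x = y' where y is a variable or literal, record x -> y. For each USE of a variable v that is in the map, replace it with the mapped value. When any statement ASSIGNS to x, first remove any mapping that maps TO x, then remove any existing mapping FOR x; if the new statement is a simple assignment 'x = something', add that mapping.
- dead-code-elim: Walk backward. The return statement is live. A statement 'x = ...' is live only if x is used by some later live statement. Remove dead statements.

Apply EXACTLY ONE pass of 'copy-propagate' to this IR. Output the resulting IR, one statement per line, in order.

Answer: u = 5
t = 9
z = 5
b = 5
y = 4 * 9
a = 5
return 5

Derivation:
Applying copy-propagate statement-by-statement:
  [1] u = 5  (unchanged)
  [2] t = 9  (unchanged)
  [3] z = u  -> z = 5
  [4] b = z  -> b = 5
  [5] y = 4 * t  -> y = 4 * 9
  [6] a = 5  (unchanged)
  [7] return a  -> return 5
Result (7 stmts):
  u = 5
  t = 9
  z = 5
  b = 5
  y = 4 * 9
  a = 5
  return 5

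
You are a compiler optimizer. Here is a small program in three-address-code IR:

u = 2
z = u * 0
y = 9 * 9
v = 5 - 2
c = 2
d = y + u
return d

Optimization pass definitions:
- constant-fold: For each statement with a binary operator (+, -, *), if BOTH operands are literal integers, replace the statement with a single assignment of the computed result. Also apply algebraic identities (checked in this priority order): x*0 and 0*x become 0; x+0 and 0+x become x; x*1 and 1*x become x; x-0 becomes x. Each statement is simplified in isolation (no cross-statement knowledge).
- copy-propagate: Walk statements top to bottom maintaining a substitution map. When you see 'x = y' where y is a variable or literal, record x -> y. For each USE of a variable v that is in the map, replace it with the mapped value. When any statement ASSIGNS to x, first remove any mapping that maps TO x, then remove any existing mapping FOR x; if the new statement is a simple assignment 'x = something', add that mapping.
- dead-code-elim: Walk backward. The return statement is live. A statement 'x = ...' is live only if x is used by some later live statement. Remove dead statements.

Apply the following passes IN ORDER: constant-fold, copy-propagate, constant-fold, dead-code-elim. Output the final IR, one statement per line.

Initial IR:
  u = 2
  z = u * 0
  y = 9 * 9
  v = 5 - 2
  c = 2
  d = y + u
  return d
After constant-fold (7 stmts):
  u = 2
  z = 0
  y = 81
  v = 3
  c = 2
  d = y + u
  return d
After copy-propagate (7 stmts):
  u = 2
  z = 0
  y = 81
  v = 3
  c = 2
  d = 81 + 2
  return d
After constant-fold (7 stmts):
  u = 2
  z = 0
  y = 81
  v = 3
  c = 2
  d = 83
  return d
After dead-code-elim (2 stmts):
  d = 83
  return d

Answer: d = 83
return d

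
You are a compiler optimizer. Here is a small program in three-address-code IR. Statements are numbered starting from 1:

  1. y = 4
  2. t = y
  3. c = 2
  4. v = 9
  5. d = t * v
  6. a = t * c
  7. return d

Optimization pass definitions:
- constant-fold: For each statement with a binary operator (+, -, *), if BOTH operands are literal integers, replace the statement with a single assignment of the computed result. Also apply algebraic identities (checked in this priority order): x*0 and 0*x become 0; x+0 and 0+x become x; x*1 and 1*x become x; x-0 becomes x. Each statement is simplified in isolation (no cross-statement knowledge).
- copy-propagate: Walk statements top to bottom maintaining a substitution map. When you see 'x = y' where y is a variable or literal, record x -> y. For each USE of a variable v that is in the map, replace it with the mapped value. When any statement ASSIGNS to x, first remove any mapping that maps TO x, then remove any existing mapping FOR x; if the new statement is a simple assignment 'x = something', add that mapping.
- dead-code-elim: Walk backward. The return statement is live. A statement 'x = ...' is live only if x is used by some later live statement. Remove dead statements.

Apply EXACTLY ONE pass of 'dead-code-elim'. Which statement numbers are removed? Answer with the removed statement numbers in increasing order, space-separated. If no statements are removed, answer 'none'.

Backward liveness scan:
Stmt 1 'y = 4': KEEP (y is live); live-in = []
Stmt 2 't = y': KEEP (t is live); live-in = ['y']
Stmt 3 'c = 2': DEAD (c not in live set ['t'])
Stmt 4 'v = 9': KEEP (v is live); live-in = ['t']
Stmt 5 'd = t * v': KEEP (d is live); live-in = ['t', 'v']
Stmt 6 'a = t * c': DEAD (a not in live set ['d'])
Stmt 7 'return d': KEEP (return); live-in = ['d']
Removed statement numbers: [3, 6]
Surviving IR:
  y = 4
  t = y
  v = 9
  d = t * v
  return d

Answer: 3 6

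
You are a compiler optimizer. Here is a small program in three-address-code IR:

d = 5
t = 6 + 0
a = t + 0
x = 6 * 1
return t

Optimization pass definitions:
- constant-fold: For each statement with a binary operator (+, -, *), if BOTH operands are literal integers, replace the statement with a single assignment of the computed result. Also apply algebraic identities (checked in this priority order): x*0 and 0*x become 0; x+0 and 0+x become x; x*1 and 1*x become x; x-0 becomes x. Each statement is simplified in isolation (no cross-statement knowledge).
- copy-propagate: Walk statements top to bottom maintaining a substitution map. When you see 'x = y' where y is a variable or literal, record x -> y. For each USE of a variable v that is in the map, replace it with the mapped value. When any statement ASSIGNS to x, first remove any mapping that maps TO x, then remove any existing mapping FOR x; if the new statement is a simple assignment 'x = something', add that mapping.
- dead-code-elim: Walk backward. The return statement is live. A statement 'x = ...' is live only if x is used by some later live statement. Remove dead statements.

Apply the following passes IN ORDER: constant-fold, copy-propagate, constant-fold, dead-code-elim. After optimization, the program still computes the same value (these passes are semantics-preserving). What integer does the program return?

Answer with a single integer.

Answer: 6

Derivation:
Initial IR:
  d = 5
  t = 6 + 0
  a = t + 0
  x = 6 * 1
  return t
After constant-fold (5 stmts):
  d = 5
  t = 6
  a = t
  x = 6
  return t
After copy-propagate (5 stmts):
  d = 5
  t = 6
  a = 6
  x = 6
  return 6
After constant-fold (5 stmts):
  d = 5
  t = 6
  a = 6
  x = 6
  return 6
After dead-code-elim (1 stmts):
  return 6
Evaluate:
  d = 5  =>  d = 5
  t = 6 + 0  =>  t = 6
  a = t + 0  =>  a = 6
  x = 6 * 1  =>  x = 6
  return t = 6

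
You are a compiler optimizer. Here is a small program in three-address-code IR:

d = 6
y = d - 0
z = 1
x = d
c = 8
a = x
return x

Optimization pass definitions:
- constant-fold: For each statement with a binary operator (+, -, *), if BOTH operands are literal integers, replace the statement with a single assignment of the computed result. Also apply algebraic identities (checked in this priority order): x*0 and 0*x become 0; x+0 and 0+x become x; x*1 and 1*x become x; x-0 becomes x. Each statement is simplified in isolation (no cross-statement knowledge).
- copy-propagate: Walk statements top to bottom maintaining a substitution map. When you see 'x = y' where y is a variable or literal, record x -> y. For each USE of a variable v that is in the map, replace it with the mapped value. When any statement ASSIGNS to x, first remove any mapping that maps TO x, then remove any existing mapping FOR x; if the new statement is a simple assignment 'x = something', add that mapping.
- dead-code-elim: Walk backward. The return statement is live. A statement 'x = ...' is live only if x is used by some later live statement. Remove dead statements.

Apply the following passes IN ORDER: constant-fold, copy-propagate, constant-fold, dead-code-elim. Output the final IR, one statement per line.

Initial IR:
  d = 6
  y = d - 0
  z = 1
  x = d
  c = 8
  a = x
  return x
After constant-fold (7 stmts):
  d = 6
  y = d
  z = 1
  x = d
  c = 8
  a = x
  return x
After copy-propagate (7 stmts):
  d = 6
  y = 6
  z = 1
  x = 6
  c = 8
  a = 6
  return 6
After constant-fold (7 stmts):
  d = 6
  y = 6
  z = 1
  x = 6
  c = 8
  a = 6
  return 6
After dead-code-elim (1 stmts):
  return 6

Answer: return 6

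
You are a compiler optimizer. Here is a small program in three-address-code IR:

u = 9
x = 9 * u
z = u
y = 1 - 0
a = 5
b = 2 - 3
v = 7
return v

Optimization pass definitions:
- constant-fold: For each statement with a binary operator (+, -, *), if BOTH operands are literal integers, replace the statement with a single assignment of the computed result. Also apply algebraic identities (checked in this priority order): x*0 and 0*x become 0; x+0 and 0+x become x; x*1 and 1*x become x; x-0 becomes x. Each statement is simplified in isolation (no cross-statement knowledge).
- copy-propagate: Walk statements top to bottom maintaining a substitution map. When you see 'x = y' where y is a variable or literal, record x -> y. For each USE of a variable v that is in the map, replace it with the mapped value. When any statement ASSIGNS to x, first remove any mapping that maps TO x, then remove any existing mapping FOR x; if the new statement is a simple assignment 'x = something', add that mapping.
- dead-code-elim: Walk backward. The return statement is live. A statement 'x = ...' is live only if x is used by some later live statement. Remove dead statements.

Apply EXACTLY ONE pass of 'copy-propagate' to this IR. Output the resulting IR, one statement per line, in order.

Applying copy-propagate statement-by-statement:
  [1] u = 9  (unchanged)
  [2] x = 9 * u  -> x = 9 * 9
  [3] z = u  -> z = 9
  [4] y = 1 - 0  (unchanged)
  [5] a = 5  (unchanged)
  [6] b = 2 - 3  (unchanged)
  [7] v = 7  (unchanged)
  [8] return v  -> return 7
Result (8 stmts):
  u = 9
  x = 9 * 9
  z = 9
  y = 1 - 0
  a = 5
  b = 2 - 3
  v = 7
  return 7

Answer: u = 9
x = 9 * 9
z = 9
y = 1 - 0
a = 5
b = 2 - 3
v = 7
return 7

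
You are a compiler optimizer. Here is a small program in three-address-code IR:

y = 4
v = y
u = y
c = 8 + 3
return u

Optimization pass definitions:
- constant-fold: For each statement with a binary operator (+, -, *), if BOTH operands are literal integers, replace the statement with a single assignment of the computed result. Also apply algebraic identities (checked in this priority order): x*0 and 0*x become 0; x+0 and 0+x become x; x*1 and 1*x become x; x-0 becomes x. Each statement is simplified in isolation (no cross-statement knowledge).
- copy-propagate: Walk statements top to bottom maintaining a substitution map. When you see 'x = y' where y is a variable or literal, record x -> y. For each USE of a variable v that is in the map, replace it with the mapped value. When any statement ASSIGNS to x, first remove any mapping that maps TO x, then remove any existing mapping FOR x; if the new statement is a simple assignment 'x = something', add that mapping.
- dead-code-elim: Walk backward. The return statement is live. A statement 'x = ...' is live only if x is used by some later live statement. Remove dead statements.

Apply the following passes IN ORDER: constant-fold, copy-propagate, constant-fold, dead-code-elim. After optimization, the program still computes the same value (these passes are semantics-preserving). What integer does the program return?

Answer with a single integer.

Initial IR:
  y = 4
  v = y
  u = y
  c = 8 + 3
  return u
After constant-fold (5 stmts):
  y = 4
  v = y
  u = y
  c = 11
  return u
After copy-propagate (5 stmts):
  y = 4
  v = 4
  u = 4
  c = 11
  return 4
After constant-fold (5 stmts):
  y = 4
  v = 4
  u = 4
  c = 11
  return 4
After dead-code-elim (1 stmts):
  return 4
Evaluate:
  y = 4  =>  y = 4
  v = y  =>  v = 4
  u = y  =>  u = 4
  c = 8 + 3  =>  c = 11
  return u = 4

Answer: 4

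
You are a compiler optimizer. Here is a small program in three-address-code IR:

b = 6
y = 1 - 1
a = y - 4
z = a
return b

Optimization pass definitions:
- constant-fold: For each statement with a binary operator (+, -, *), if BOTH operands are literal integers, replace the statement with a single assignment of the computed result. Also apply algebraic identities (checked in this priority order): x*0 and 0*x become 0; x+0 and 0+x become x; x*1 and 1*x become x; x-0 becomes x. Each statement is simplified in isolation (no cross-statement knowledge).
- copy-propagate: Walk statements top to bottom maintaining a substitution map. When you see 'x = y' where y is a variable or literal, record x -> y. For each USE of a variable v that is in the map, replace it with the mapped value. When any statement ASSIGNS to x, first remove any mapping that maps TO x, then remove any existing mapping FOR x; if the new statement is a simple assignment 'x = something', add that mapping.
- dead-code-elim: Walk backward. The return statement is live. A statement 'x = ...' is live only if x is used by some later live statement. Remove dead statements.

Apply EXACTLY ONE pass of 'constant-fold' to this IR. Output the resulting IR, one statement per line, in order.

Answer: b = 6
y = 0
a = y - 4
z = a
return b

Derivation:
Applying constant-fold statement-by-statement:
  [1] b = 6  (unchanged)
  [2] y = 1 - 1  -> y = 0
  [3] a = y - 4  (unchanged)
  [4] z = a  (unchanged)
  [5] return b  (unchanged)
Result (5 stmts):
  b = 6
  y = 0
  a = y - 4
  z = a
  return b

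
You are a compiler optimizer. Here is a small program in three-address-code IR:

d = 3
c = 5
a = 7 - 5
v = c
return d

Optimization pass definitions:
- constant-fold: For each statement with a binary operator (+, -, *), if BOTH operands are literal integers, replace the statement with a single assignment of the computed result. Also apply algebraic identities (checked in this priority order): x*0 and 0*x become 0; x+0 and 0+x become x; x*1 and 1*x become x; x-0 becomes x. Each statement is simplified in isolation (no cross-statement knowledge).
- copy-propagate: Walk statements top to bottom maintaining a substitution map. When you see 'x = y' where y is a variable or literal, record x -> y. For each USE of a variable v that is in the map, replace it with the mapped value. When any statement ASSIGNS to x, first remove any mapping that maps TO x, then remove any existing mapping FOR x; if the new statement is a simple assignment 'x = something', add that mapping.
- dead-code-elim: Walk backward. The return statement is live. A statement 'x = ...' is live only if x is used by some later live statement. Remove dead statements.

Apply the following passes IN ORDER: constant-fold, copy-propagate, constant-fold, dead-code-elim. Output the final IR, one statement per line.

Answer: return 3

Derivation:
Initial IR:
  d = 3
  c = 5
  a = 7 - 5
  v = c
  return d
After constant-fold (5 stmts):
  d = 3
  c = 5
  a = 2
  v = c
  return d
After copy-propagate (5 stmts):
  d = 3
  c = 5
  a = 2
  v = 5
  return 3
After constant-fold (5 stmts):
  d = 3
  c = 5
  a = 2
  v = 5
  return 3
After dead-code-elim (1 stmts):
  return 3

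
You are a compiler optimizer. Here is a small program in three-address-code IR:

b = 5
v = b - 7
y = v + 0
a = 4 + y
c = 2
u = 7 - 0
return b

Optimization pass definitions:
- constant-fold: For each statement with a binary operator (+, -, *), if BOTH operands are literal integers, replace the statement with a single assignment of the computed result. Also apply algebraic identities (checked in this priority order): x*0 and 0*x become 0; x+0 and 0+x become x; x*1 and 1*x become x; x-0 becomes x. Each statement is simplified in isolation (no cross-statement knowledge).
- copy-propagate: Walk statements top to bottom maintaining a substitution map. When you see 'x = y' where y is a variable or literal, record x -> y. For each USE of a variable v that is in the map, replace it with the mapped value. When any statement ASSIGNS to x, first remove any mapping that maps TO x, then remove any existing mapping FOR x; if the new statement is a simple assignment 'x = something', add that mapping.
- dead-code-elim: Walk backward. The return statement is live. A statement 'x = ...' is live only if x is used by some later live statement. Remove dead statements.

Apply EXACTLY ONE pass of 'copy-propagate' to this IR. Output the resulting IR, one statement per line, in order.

Applying copy-propagate statement-by-statement:
  [1] b = 5  (unchanged)
  [2] v = b - 7  -> v = 5 - 7
  [3] y = v + 0  (unchanged)
  [4] a = 4 + y  (unchanged)
  [5] c = 2  (unchanged)
  [6] u = 7 - 0  (unchanged)
  [7] return b  -> return 5
Result (7 stmts):
  b = 5
  v = 5 - 7
  y = v + 0
  a = 4 + y
  c = 2
  u = 7 - 0
  return 5

Answer: b = 5
v = 5 - 7
y = v + 0
a = 4 + y
c = 2
u = 7 - 0
return 5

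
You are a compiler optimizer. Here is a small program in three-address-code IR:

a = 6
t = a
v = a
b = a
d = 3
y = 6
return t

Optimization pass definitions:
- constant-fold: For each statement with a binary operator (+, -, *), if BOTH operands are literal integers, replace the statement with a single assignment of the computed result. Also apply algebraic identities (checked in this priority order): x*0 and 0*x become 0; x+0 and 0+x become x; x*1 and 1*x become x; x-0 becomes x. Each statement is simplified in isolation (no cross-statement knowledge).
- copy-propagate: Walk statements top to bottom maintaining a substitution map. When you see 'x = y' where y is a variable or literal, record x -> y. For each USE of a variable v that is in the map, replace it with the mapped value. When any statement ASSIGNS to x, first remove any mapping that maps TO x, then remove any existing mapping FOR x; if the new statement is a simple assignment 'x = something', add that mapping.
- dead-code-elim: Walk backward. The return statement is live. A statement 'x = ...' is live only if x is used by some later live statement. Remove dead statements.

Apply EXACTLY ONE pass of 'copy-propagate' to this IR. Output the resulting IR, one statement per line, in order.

Answer: a = 6
t = 6
v = 6
b = 6
d = 3
y = 6
return 6

Derivation:
Applying copy-propagate statement-by-statement:
  [1] a = 6  (unchanged)
  [2] t = a  -> t = 6
  [3] v = a  -> v = 6
  [4] b = a  -> b = 6
  [5] d = 3  (unchanged)
  [6] y = 6  (unchanged)
  [7] return t  -> return 6
Result (7 stmts):
  a = 6
  t = 6
  v = 6
  b = 6
  d = 3
  y = 6
  return 6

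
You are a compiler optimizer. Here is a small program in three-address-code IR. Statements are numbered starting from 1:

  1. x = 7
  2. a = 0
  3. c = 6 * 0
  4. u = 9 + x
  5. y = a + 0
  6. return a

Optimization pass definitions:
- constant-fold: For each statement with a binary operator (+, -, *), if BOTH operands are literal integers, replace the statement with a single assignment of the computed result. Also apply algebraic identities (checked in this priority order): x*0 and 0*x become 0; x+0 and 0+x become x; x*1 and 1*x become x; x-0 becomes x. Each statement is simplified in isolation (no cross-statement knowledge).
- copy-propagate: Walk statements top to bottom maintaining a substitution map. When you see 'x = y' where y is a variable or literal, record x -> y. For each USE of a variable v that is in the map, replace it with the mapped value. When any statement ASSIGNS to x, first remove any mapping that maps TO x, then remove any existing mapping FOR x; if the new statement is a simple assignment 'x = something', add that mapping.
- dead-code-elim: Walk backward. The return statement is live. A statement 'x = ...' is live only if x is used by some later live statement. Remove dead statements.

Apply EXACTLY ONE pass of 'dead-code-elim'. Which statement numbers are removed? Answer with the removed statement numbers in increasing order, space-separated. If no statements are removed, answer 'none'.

Backward liveness scan:
Stmt 1 'x = 7': DEAD (x not in live set [])
Stmt 2 'a = 0': KEEP (a is live); live-in = []
Stmt 3 'c = 6 * 0': DEAD (c not in live set ['a'])
Stmt 4 'u = 9 + x': DEAD (u not in live set ['a'])
Stmt 5 'y = a + 0': DEAD (y not in live set ['a'])
Stmt 6 'return a': KEEP (return); live-in = ['a']
Removed statement numbers: [1, 3, 4, 5]
Surviving IR:
  a = 0
  return a

Answer: 1 3 4 5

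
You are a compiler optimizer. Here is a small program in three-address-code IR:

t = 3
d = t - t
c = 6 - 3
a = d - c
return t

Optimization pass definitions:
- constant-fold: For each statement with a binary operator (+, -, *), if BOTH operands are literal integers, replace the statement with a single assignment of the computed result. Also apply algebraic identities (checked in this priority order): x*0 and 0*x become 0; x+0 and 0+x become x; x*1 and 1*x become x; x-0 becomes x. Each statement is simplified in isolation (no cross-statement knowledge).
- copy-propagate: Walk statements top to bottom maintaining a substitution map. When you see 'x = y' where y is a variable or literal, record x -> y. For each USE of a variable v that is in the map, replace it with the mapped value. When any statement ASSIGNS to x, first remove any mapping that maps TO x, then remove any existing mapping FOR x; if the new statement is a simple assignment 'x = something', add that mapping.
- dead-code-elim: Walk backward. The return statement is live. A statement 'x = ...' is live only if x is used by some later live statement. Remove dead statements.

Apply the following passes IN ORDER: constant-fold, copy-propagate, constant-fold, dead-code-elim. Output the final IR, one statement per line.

Initial IR:
  t = 3
  d = t - t
  c = 6 - 3
  a = d - c
  return t
After constant-fold (5 stmts):
  t = 3
  d = t - t
  c = 3
  a = d - c
  return t
After copy-propagate (5 stmts):
  t = 3
  d = 3 - 3
  c = 3
  a = d - 3
  return 3
After constant-fold (5 stmts):
  t = 3
  d = 0
  c = 3
  a = d - 3
  return 3
After dead-code-elim (1 stmts):
  return 3

Answer: return 3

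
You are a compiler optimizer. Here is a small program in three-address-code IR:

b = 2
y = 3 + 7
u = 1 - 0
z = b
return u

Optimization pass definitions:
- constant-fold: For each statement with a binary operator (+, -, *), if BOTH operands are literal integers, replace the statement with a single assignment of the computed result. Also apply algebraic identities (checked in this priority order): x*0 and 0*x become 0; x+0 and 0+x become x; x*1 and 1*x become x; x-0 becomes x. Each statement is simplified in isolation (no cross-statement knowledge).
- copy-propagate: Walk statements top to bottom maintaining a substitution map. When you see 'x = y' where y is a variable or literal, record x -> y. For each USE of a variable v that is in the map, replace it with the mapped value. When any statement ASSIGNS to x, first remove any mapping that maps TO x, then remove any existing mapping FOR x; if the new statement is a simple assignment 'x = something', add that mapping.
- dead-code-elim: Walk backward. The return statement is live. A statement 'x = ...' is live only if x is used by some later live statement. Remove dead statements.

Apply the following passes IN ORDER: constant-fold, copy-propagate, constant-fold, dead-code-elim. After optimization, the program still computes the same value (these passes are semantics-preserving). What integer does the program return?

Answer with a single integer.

Answer: 1

Derivation:
Initial IR:
  b = 2
  y = 3 + 7
  u = 1 - 0
  z = b
  return u
After constant-fold (5 stmts):
  b = 2
  y = 10
  u = 1
  z = b
  return u
After copy-propagate (5 stmts):
  b = 2
  y = 10
  u = 1
  z = 2
  return 1
After constant-fold (5 stmts):
  b = 2
  y = 10
  u = 1
  z = 2
  return 1
After dead-code-elim (1 stmts):
  return 1
Evaluate:
  b = 2  =>  b = 2
  y = 3 + 7  =>  y = 10
  u = 1 - 0  =>  u = 1
  z = b  =>  z = 2
  return u = 1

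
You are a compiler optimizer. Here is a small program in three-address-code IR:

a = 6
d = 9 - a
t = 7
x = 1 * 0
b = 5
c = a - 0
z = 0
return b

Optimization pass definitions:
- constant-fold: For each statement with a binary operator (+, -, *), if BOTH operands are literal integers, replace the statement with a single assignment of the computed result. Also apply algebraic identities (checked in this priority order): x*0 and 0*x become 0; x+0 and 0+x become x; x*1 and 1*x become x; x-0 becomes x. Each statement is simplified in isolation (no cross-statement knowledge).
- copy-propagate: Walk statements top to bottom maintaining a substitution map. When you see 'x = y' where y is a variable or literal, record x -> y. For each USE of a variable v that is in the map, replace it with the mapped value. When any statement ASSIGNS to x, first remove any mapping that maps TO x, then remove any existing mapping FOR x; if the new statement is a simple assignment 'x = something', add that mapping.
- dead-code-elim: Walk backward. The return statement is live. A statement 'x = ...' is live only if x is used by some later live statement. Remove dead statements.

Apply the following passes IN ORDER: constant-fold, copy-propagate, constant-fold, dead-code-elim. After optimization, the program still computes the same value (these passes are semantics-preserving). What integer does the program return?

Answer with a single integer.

Initial IR:
  a = 6
  d = 9 - a
  t = 7
  x = 1 * 0
  b = 5
  c = a - 0
  z = 0
  return b
After constant-fold (8 stmts):
  a = 6
  d = 9 - a
  t = 7
  x = 0
  b = 5
  c = a
  z = 0
  return b
After copy-propagate (8 stmts):
  a = 6
  d = 9 - 6
  t = 7
  x = 0
  b = 5
  c = 6
  z = 0
  return 5
After constant-fold (8 stmts):
  a = 6
  d = 3
  t = 7
  x = 0
  b = 5
  c = 6
  z = 0
  return 5
After dead-code-elim (1 stmts):
  return 5
Evaluate:
  a = 6  =>  a = 6
  d = 9 - a  =>  d = 3
  t = 7  =>  t = 7
  x = 1 * 0  =>  x = 0
  b = 5  =>  b = 5
  c = a - 0  =>  c = 6
  z = 0  =>  z = 0
  return b = 5

Answer: 5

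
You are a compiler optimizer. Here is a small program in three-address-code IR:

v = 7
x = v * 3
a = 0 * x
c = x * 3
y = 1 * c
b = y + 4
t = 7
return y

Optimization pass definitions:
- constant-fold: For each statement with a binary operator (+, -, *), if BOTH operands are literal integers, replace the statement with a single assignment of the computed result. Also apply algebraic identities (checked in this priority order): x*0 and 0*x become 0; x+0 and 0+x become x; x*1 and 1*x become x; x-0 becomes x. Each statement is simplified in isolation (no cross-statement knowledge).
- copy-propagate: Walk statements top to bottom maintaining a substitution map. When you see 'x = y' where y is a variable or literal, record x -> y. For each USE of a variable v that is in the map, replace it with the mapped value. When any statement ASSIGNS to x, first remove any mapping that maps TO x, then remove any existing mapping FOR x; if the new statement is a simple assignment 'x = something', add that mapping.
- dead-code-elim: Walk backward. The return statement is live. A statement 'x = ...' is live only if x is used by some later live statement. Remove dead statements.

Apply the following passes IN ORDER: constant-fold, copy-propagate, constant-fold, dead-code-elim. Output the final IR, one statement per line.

Initial IR:
  v = 7
  x = v * 3
  a = 0 * x
  c = x * 3
  y = 1 * c
  b = y + 4
  t = 7
  return y
After constant-fold (8 stmts):
  v = 7
  x = v * 3
  a = 0
  c = x * 3
  y = c
  b = y + 4
  t = 7
  return y
After copy-propagate (8 stmts):
  v = 7
  x = 7 * 3
  a = 0
  c = x * 3
  y = c
  b = c + 4
  t = 7
  return c
After constant-fold (8 stmts):
  v = 7
  x = 21
  a = 0
  c = x * 3
  y = c
  b = c + 4
  t = 7
  return c
After dead-code-elim (3 stmts):
  x = 21
  c = x * 3
  return c

Answer: x = 21
c = x * 3
return c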